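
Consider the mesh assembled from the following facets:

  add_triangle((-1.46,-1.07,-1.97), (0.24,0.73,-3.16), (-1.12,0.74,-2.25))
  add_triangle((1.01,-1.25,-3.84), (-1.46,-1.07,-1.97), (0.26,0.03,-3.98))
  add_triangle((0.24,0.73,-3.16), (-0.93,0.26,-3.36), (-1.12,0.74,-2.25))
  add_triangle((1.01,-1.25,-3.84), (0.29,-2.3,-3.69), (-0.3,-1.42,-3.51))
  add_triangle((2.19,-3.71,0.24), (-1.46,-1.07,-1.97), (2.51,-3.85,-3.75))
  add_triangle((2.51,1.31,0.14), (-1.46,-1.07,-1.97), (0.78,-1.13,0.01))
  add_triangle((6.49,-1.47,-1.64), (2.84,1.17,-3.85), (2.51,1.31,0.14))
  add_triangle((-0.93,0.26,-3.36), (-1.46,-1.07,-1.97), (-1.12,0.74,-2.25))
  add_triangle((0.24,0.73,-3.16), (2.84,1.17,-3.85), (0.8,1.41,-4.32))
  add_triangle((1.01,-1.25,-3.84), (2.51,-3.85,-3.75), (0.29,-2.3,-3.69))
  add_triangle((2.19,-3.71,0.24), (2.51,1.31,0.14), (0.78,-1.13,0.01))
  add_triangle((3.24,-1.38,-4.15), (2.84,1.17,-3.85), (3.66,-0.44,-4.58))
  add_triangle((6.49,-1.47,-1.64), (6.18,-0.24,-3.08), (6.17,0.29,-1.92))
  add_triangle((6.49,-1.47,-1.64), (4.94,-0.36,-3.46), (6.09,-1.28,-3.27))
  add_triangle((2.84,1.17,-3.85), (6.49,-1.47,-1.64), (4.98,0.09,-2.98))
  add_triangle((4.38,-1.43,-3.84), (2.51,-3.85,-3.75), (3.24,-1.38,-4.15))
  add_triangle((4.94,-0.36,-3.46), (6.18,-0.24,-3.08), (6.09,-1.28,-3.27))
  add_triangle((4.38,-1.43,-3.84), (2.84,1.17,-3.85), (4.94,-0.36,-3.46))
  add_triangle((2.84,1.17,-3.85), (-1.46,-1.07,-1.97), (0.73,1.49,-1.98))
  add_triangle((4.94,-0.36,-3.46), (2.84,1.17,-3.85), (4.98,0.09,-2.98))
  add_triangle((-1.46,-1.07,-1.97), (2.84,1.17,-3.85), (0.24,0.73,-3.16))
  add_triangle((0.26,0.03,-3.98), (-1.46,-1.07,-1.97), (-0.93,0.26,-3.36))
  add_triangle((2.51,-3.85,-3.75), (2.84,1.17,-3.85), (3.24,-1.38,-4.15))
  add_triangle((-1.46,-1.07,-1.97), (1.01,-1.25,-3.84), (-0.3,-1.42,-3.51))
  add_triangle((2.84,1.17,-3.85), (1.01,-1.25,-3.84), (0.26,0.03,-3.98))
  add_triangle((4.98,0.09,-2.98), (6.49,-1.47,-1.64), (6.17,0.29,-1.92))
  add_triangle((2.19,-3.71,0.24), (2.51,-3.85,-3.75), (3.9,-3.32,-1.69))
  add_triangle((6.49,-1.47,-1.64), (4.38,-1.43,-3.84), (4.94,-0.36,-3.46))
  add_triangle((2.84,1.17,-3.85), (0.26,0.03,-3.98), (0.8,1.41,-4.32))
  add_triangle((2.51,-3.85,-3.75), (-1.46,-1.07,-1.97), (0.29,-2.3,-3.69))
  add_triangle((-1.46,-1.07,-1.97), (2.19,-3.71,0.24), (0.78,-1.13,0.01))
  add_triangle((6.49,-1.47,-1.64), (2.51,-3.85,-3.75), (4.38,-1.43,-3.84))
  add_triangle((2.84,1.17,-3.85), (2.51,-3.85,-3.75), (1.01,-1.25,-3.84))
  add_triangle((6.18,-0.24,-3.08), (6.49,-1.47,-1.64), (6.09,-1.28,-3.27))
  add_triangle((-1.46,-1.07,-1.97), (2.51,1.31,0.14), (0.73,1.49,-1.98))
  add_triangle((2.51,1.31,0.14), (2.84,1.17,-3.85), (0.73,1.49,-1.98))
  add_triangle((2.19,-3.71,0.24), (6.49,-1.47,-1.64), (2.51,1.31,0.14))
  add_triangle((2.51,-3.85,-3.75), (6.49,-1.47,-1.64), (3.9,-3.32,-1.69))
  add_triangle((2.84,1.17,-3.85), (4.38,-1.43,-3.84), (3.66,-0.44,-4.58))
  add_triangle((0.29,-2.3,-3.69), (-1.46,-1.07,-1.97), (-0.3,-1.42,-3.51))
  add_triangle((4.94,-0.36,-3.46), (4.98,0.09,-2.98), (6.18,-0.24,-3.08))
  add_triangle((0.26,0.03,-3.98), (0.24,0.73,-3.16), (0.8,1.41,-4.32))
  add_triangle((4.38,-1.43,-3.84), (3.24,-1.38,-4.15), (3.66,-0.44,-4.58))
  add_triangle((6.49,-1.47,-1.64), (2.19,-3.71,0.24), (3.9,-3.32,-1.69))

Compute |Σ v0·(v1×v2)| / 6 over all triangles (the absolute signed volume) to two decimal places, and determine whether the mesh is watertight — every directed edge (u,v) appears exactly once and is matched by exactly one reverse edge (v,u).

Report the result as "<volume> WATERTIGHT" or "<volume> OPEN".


72.91 OPEN

Per-triangle v0·(v1×v2)/6:
  t1: -1.2236
  t2: +1.8941
  t3: +0.4884
  t4: +0.7394
  t5: +5.4713
  t6: -1.2101
  t7: +7.8833
  t8: +0.6303
  t9: -0.4831
  t10: +2.2167
  t11: -0.1438
  t12: +0.2670
  t13: +2.3188
  t14: -1.1832
  t15: -0.7501
  t16: +2.5324
  t17: +1.0320
  t18: +2.5773
  t19: +2.4427
  t20: +1.2698
  t21: -1.8084
  t22: +1.0745
  t23: +1.0064
  t24: +0.0156
  t25: +2.7706
  t26: -2.6670
  t27: +4.5181
  t28: +3.2913
  t29: +1.9732
  t30: +1.2870
  t31: -0.2240
  t32: +8.2255
  t33: +5.4380
  t34: +2.0084
  t35: -1.1365
  t36: +2.1236
  t37: +4.3038
  t38: +5.7114
  t39: +1.3497
  t40: +0.7066
  t41: +0.3776
  t42: +0.2119
  t43: +1.0442
  t44: +4.5402
Σ = +72.9114 → |volume| = 72.91

Directed edges: 132 total; 6 unmatched, e.g. (0.24,0.73,-3.16)→(-0.93,0.26,-3.36) → open.


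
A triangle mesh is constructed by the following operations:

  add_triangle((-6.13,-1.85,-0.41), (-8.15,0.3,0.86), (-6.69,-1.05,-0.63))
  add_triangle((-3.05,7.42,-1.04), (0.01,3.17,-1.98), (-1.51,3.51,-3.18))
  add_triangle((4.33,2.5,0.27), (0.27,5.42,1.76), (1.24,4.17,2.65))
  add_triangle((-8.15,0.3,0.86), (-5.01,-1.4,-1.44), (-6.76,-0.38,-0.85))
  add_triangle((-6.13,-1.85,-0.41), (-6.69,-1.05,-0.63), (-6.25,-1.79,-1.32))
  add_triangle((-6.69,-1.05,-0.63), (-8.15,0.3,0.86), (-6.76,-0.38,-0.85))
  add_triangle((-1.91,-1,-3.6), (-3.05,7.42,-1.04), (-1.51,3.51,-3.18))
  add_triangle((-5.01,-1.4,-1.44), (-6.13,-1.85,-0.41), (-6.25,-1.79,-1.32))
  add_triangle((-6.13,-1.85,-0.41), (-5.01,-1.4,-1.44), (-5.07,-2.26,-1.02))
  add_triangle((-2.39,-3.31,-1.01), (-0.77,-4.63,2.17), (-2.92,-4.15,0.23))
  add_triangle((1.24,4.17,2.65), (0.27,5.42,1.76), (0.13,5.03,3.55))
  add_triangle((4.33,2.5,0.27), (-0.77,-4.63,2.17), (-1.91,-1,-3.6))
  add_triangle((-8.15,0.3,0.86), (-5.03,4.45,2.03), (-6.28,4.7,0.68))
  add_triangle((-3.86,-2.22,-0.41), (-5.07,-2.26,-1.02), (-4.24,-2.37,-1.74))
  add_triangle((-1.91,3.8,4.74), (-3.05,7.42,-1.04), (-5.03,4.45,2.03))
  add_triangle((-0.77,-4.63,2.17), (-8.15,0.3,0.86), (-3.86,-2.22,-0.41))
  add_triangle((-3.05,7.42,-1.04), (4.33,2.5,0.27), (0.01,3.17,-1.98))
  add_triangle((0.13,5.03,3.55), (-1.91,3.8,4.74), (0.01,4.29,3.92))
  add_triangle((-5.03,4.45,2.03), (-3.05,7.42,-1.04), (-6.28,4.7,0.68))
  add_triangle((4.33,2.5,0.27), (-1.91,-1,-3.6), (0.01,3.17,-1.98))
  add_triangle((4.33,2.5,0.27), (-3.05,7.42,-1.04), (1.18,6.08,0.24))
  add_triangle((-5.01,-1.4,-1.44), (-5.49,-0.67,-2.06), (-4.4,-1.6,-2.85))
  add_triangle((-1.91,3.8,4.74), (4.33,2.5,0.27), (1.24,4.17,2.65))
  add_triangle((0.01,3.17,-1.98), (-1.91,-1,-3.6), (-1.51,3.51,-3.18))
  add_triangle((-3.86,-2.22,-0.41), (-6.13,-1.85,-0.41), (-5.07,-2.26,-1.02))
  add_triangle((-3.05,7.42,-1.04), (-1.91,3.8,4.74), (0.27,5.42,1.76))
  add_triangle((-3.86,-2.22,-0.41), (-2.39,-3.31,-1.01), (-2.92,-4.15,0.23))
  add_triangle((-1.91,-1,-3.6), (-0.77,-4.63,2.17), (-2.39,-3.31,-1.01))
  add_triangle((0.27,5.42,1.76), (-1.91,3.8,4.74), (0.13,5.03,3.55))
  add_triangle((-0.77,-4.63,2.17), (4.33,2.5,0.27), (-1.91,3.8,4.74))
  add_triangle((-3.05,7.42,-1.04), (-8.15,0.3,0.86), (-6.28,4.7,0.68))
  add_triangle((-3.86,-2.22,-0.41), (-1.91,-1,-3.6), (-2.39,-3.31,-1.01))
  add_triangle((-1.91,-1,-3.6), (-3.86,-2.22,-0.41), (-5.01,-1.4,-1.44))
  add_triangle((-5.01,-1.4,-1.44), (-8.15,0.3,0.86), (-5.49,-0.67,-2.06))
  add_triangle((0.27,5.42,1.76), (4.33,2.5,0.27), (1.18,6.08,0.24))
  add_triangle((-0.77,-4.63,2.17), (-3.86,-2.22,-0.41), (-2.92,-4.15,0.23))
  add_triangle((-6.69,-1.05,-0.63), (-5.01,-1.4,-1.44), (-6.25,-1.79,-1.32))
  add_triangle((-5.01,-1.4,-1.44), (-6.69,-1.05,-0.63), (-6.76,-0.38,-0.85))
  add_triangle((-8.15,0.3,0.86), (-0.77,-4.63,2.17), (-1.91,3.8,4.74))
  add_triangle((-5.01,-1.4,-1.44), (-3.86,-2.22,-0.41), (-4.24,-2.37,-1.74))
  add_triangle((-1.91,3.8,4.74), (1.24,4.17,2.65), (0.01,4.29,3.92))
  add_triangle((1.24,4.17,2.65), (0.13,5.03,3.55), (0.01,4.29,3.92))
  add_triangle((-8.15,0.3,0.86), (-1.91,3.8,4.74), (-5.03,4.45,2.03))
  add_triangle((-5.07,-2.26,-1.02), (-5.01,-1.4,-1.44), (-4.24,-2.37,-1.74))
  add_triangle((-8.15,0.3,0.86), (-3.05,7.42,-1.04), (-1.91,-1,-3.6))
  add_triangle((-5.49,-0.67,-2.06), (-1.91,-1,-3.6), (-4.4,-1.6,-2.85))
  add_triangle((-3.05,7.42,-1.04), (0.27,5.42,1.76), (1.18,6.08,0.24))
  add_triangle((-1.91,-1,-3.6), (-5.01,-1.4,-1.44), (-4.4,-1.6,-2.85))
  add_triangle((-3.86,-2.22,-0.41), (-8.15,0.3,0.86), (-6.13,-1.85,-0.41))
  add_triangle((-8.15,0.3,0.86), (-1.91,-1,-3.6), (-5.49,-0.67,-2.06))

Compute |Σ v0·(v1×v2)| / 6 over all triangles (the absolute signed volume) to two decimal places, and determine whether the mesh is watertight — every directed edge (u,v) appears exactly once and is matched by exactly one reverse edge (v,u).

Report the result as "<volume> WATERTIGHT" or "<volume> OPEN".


Per-triangle v0·(v1×v2)/6:
  t1: +1.9057
  t2: +4.4924
  t3: +5.4283
  t4: -1.6830
  t5: +0.8750
  t6: +1.6115
  t7: +7.4048
  t8: +0.0054
  t9: +0.9019
  t10: +1.9728
  t11: +1.9284
  t12: +10.3495
  t13: +9.0002
  t14: +0.5230
  t15: +19.7288
  t16: +11.8734
  t17: +11.1823
  t18: +1.3281
  t19: +8.9700
  t20: +7.8018
  t21: +4.4136
  t22: +1.2930
  t23: +3.0096
  t24: +2.4000
  t25: +0.6207
  t26: +17.3718
  t27: +1.8744
  t28: +2.3291
  t29: +3.2528
  t30: +22.5245
  t31: +8.4386
  t32: +4.2778
  t33: +3.1800
  t34: +3.3482
  t35: +6.1593
  t36: +2.1240
  t37: +0.3729
  t38: +0.8812
  t39: +39.2994
  t40: -1.1890
  t41: -0.4768
  t42: +0.8221
  t43: +18.6963
  t44: +0.7998
  t45: +39.7153
  t46: +1.9631
  t47: +8.0905
  t48: -0.3266
  t49: +1.0865
  t50: +0.6661
Σ = +302.6187 → |volume| = 302.62

Directed edges: 150 total, each appears once with its reverse present → watertight.

302.62 WATERTIGHT


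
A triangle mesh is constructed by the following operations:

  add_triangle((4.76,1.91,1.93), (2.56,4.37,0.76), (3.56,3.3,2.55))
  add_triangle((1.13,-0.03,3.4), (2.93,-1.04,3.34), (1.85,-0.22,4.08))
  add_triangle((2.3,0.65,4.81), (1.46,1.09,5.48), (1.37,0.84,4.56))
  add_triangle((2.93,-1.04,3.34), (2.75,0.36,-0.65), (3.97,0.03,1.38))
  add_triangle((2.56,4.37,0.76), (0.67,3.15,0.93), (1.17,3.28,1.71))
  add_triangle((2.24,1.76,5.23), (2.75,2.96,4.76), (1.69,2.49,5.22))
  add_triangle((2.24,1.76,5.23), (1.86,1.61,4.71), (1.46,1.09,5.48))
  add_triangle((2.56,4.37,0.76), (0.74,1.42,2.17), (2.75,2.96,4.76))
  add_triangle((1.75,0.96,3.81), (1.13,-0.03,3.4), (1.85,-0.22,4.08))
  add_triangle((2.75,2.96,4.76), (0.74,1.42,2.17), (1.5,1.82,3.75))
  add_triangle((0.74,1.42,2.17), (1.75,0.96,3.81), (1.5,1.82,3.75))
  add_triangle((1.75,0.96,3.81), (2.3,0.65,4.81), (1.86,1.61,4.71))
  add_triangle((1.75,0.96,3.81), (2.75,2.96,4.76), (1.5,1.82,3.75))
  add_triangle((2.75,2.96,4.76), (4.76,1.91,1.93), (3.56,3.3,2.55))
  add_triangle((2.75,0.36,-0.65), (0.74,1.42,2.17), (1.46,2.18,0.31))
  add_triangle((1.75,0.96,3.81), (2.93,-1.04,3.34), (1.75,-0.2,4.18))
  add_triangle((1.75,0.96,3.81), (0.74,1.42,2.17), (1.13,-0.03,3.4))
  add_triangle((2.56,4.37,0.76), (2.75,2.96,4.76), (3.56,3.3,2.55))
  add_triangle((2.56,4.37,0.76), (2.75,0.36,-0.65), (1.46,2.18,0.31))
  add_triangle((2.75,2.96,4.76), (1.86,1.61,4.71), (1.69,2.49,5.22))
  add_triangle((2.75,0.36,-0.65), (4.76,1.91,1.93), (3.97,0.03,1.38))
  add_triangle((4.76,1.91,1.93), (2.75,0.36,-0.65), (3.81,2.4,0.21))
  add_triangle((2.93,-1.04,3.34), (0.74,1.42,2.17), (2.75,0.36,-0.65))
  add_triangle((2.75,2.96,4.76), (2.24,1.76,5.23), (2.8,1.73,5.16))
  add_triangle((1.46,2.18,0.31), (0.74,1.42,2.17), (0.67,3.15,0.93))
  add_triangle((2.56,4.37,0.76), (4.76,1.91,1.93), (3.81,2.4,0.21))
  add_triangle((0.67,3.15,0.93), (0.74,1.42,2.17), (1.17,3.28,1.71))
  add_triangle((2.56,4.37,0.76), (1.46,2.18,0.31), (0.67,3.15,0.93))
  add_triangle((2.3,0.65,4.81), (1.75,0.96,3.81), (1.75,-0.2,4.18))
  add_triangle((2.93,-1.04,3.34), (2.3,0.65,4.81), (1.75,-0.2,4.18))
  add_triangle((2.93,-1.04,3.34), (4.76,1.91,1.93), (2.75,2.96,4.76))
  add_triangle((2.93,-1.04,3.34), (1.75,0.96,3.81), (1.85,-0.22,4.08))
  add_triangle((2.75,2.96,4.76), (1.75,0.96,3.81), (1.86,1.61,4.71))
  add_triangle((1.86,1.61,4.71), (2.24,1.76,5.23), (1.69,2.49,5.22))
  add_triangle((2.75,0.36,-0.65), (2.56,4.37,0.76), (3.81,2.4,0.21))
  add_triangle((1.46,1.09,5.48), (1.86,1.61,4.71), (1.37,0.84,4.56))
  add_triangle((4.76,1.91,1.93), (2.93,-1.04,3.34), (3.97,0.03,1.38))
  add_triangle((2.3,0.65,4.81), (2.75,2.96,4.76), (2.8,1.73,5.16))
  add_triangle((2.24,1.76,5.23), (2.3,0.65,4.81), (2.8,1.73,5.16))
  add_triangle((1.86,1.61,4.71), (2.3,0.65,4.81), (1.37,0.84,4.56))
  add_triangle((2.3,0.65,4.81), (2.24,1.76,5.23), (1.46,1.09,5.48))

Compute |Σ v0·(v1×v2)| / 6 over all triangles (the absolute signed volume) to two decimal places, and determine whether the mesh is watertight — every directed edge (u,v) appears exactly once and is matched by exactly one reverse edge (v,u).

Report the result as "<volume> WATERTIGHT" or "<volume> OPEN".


Per-triangle v0·(v1×v2)/6:
  t1: +3.3472
  t2: +0.0931
  t3: +0.0189
  t4: +0.6076
  t5: +0.7663
  t6: +1.1008
  t7: +0.1227
  t8: +1.7070
  t9: +0.3286
  t10: +0.2459
  t11: +0.0193
  t12: -0.0839
  t13: +0.5619
  t14: +3.7820
  t15: -1.7403
  t16: -1.3139
  t17: +0.3839
  t18: +3.5677
  t19: +0.0329
  t20: -0.8707
  t21: +2.0531
  t22: +2.0072
  t23: -3.9754
  t24: +0.7025
  t25: -0.9925
  t26: +3.3477
  t27: +0.2636
  t28: +0.0083
  t29: +0.1328
  t30: +1.1147
  t31: +9.5767
  t32: +1.1349
  t33: -0.4907
  t34: +0.0887
  t35: +0.8642
  t36: -0.1324
  t37: +3.0722
  t38: -0.2255
  t39: +0.4968
  t40: -0.5622
  t41: +0.9067
Σ = +32.0686 → |volume| = 32.07

Directed edges: 123 total; 9 unmatched, e.g. (1.13,-0.03,3.4)→(2.93,-1.04,3.34) → open.

32.07 OPEN


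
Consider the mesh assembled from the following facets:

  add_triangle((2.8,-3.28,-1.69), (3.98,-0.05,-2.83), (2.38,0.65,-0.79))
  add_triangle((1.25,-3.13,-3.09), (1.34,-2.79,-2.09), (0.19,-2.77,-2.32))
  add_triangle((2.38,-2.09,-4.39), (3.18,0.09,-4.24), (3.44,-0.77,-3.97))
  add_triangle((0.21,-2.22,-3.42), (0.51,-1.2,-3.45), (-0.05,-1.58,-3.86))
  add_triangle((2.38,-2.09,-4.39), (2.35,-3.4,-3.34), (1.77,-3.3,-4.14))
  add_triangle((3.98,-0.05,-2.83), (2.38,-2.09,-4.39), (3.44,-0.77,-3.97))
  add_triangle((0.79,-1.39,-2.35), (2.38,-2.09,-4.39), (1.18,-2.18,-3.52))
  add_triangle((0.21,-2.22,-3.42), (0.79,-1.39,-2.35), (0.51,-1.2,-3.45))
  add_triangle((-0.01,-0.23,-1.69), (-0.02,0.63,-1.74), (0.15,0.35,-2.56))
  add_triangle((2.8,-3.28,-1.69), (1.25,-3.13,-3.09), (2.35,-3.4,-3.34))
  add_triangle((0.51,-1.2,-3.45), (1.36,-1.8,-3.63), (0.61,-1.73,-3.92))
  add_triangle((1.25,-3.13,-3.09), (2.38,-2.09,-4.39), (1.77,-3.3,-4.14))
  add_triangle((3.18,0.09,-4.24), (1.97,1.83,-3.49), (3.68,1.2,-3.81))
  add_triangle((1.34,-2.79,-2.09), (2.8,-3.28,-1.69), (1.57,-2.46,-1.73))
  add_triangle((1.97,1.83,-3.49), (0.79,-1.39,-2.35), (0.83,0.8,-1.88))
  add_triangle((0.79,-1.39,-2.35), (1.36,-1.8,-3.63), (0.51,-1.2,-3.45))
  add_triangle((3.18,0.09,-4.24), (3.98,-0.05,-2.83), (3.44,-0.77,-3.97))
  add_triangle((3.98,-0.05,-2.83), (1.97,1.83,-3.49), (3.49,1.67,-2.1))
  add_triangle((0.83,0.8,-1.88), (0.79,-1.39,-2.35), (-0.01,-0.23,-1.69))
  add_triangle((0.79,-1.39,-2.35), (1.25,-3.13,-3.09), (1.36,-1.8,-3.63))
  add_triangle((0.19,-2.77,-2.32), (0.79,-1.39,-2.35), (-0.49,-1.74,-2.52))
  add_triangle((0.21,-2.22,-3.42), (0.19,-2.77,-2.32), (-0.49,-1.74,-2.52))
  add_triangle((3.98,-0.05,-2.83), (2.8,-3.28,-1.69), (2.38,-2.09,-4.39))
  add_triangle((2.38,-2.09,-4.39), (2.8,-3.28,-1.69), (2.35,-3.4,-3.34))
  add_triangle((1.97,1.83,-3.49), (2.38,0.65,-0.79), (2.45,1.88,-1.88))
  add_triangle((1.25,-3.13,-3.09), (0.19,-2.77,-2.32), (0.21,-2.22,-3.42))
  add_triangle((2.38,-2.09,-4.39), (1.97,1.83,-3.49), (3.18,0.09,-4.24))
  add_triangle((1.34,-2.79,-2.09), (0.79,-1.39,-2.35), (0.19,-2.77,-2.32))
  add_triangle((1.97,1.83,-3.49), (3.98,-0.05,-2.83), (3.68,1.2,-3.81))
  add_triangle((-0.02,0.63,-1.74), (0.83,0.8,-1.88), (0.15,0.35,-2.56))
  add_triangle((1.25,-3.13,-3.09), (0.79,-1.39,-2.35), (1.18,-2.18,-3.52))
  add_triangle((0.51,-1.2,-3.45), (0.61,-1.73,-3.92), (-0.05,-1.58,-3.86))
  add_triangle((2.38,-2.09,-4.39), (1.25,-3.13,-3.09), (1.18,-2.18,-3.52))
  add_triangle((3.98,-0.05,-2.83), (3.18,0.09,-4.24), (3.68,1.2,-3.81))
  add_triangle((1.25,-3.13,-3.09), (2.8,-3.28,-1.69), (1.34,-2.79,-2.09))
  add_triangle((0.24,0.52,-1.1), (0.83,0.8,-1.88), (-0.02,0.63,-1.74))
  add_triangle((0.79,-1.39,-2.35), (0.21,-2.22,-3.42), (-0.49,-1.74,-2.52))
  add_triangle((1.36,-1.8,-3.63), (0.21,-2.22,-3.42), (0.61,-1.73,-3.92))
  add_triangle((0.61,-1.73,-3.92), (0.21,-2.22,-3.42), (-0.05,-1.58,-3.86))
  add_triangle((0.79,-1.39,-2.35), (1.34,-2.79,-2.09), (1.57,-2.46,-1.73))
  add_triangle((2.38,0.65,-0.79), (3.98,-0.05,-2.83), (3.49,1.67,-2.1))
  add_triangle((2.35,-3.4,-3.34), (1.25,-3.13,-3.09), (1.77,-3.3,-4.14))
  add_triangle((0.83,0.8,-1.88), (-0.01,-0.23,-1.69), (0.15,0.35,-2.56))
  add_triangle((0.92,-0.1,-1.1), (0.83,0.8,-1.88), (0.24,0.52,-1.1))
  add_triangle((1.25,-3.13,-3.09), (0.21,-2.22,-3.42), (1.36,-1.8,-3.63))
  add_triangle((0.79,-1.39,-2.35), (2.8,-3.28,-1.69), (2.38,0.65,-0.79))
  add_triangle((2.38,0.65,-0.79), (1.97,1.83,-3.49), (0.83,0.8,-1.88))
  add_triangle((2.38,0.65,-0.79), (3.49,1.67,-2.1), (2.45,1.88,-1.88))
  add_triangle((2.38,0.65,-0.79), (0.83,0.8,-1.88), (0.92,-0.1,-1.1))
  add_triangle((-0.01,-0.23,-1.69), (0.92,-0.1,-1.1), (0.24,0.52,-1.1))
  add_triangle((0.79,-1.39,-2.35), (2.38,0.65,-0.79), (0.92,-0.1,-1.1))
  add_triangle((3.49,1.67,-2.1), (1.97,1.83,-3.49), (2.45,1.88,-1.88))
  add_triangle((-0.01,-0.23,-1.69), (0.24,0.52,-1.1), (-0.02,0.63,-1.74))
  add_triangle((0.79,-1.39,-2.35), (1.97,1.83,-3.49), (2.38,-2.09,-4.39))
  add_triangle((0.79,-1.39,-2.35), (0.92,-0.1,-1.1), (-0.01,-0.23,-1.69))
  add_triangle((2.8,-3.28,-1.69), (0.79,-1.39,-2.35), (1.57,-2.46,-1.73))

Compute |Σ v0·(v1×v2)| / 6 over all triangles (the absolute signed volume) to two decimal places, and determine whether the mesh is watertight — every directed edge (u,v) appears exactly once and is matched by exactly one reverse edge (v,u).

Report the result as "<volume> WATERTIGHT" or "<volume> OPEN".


Per-triangle v0·(v1×v2)/6:
  t1: +2.0779
  t2: +0.3664
  t3: +1.2644
  t4: -0.3274
  t5: +1.1527
  t6: +0.7820
  t7: +0.0340
  t8: -0.3596
  t9: +0.0422
  t10: +0.7884
  t11: +0.1641
  t12: -0.1624
  t13: +1.5327
  t14: -0.0743
  t15: +0.2947
  t16: -0.1343
  t17: +1.0854
  t18: +2.8446
  t19: +0.4926
  t20: -0.1000
  t21: -0.6744
  t22: +0.4674
  t23: +6.2178
  t24: +1.5179
  t25: -0.8155
  t26: +0.7335
  t27: +2.1312
  t28: -0.7079
  t29: -0.2589
  t30: +0.1487
  t31: -0.0098
  t32: +0.1350
  t33: +0.7272
  t34: +1.5330
  t35: +0.3341
  t36: +0.0213
  t37: +0.0114
  t38: +0.4109
  t39: +0.3281
  t40: -0.2428
  t41: +0.8537
  t42: +0.4605
  t43: +0.1163
  t44: -0.0367
  t45: +1.0649
  t46: -2.8652
  t47: -0.1773
  t48: +0.1489
  t49: -0.4043
  t50: -0.1713
  t51: -0.2152
  t52: +0.7392
  t53: -0.0620
  t54: +1.2211
  t55: -0.2905
  t56: -0.3731
Σ = +23.7808 → |volume| = 23.78

Directed edges: 168 total, each appears once with its reverse present → watertight.

23.78 WATERTIGHT


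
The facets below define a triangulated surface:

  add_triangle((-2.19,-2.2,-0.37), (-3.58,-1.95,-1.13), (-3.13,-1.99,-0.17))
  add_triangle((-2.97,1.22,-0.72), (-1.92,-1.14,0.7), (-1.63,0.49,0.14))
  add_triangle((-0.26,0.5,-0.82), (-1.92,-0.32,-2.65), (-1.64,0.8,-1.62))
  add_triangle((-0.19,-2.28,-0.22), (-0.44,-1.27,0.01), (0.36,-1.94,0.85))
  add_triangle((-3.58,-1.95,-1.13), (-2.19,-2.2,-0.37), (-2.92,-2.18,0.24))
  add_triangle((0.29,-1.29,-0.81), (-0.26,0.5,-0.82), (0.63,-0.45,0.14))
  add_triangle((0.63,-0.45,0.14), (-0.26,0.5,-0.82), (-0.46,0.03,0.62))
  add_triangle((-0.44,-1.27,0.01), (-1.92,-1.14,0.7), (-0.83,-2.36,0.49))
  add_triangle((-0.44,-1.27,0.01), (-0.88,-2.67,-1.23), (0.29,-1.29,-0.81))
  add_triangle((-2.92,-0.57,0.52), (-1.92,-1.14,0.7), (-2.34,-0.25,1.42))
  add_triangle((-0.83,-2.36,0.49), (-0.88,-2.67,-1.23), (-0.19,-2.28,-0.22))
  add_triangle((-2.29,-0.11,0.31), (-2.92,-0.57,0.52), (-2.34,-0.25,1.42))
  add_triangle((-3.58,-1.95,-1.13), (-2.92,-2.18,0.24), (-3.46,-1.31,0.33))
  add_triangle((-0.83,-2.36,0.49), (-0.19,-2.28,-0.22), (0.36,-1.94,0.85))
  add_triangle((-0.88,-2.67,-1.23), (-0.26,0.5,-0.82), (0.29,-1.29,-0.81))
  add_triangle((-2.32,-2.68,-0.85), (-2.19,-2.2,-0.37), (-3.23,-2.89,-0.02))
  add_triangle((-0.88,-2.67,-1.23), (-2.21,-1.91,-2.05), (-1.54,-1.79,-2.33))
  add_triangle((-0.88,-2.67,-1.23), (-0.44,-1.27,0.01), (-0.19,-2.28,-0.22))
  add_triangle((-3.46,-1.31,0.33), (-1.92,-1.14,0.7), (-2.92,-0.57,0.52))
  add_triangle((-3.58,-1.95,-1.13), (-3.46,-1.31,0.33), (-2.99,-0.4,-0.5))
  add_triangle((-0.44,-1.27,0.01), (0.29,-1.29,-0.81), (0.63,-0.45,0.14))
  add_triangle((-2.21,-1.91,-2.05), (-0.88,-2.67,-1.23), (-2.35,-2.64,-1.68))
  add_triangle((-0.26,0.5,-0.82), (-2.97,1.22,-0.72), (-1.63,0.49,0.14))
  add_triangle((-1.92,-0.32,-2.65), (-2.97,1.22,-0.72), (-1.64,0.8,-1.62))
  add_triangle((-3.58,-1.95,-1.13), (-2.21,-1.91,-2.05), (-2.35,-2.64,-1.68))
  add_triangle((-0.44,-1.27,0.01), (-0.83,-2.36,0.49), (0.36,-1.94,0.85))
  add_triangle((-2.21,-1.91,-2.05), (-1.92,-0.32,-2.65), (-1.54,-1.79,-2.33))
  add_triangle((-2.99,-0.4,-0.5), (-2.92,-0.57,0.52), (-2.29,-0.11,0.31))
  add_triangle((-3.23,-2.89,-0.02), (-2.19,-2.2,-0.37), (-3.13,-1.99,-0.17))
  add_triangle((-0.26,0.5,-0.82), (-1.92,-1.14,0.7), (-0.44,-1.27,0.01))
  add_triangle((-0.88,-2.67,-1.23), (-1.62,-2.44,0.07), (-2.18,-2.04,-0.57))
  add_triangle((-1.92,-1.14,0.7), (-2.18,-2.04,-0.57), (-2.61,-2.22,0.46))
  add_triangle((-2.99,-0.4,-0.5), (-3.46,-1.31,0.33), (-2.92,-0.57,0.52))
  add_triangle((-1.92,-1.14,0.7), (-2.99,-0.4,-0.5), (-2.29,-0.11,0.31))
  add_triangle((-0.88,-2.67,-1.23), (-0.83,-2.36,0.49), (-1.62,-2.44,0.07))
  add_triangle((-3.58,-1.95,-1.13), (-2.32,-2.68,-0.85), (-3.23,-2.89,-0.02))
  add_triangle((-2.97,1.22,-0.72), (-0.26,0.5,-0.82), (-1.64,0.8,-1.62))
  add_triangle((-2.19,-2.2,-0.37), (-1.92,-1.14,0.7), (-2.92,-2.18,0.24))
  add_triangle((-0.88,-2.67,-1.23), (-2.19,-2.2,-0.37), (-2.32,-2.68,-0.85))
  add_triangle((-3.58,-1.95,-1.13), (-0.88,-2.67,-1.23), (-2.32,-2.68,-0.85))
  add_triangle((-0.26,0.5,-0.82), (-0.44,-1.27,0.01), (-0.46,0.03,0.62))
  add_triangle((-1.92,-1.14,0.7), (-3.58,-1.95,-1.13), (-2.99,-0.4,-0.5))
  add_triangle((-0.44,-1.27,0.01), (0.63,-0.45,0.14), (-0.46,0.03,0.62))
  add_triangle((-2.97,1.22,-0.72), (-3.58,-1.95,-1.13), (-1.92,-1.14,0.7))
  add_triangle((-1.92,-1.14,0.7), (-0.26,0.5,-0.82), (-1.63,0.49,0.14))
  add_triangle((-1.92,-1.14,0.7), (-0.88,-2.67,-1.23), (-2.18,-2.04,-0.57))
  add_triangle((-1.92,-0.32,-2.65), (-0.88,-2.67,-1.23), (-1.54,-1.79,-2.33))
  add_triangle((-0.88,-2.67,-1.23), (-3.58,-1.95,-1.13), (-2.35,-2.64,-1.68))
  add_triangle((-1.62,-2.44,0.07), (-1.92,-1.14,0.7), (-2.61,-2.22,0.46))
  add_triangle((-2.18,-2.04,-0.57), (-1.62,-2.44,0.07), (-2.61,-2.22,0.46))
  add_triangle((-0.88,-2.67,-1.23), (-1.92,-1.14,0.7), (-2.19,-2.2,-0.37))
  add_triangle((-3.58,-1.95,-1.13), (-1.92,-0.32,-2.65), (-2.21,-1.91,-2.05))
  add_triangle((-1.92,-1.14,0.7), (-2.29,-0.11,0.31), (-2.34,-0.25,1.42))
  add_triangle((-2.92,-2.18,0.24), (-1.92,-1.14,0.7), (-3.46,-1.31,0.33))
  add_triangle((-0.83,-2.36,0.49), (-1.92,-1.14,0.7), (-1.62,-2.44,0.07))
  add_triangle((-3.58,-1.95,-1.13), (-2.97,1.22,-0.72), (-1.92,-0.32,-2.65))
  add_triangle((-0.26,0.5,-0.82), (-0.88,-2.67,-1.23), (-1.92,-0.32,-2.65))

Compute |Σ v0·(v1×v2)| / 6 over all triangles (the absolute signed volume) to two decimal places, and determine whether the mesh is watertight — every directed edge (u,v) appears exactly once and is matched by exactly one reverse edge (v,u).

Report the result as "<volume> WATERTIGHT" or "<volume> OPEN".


18.09 OPEN

Per-triangle v0·(v1×v2)/6:
  t1: -0.4369
  t2: +0.4073
  t3: +0.2703
  t4: -0.1580
  t5: +0.5851
  t6: +0.1155
  t7: -0.0001
  t8: -0.1504
  t9: +0.1873
  t10: +0.4097
  t11: +0.4133
  t12: +0.1744
  t13: +0.8985
  t14: +0.3919
  t15: +0.3751
  t16: -0.0077
  t17: +0.5641
  t18: -0.1566
  t19: +0.2172
  t20: +0.8904
  t21: +0.1577
  t22: +0.4444
  t23: +0.0369
  t24: +0.8075
  t25: +0.7021
  t26: -0.1052
  t27: +0.5917
  t28: +0.1606
  t29: -0.1750
  t30: -0.3268
  t31: +0.6668
  t32: +0.1755
  t33: +0.3444
  t34: -0.4049
  t35: +0.5449
  t36: +0.9241
  t37: +0.1906
  t38: +0.0705
  t39: +0.1607
  t40: +0.6508
  t41: +0.1381
  t42: -0.9824
  t43: +0.1168
  t44: +2.2236
  t45: -0.3316
  t46: -0.5679
  t47: -0.1575
  t48: +0.4537
  t49: +0.1208
  t50: +0.4234
  t51: +0.3565
  t52: +1.4470
  t53: -0.4181
  t54: +0.3294
  t55: +0.3997
  t56: +3.5550
  t57: +0.3750
Σ = +18.0892 → |volume| = 18.09

Directed edges: 171 total; 3 unmatched, e.g. (-3.58,-1.95,-1.13)→(-3.13,-1.99,-0.17) → open.


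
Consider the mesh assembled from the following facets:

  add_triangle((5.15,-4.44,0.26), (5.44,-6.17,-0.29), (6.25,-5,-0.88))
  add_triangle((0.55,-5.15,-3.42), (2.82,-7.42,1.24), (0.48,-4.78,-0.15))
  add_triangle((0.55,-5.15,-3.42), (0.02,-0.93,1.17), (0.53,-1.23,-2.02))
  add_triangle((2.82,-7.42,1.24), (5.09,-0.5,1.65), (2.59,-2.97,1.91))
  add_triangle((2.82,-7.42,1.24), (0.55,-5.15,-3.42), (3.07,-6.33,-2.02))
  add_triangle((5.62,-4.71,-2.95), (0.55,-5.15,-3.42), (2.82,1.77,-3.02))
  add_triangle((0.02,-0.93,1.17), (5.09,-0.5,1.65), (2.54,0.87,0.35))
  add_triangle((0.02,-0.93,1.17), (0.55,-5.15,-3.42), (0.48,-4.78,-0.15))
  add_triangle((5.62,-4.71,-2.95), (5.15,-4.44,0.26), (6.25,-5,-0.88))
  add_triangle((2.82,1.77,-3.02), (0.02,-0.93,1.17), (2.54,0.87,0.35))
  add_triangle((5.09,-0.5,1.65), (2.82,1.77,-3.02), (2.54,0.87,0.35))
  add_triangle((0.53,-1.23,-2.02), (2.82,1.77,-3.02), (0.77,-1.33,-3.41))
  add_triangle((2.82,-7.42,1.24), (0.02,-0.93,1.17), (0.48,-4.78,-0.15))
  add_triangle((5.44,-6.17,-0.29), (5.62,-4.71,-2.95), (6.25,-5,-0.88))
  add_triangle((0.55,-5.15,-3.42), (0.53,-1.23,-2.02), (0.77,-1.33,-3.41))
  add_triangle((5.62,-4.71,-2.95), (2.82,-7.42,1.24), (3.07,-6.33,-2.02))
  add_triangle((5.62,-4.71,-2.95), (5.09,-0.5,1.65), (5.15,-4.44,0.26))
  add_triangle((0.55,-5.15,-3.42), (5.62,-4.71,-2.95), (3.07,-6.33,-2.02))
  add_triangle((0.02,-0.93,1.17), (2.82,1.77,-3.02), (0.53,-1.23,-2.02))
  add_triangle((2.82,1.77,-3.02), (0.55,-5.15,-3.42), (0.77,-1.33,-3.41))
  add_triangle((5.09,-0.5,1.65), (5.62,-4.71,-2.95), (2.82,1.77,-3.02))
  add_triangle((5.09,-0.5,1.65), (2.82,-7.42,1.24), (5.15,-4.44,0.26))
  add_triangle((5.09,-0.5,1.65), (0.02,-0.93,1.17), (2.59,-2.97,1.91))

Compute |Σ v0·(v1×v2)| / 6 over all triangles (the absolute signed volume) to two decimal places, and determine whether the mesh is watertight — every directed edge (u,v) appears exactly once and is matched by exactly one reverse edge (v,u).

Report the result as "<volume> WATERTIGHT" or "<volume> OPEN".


115.46 OPEN

Per-triangle v0·(v1×v2)/6:
  t1: +1.7069
  t2: +5.4247
  t3: -0.5297
  t4: +5.7356
  t5: +8.8729
  t6: +18.8859
  t7: +0.7323
  t8: +0.1591
  t9: -0.9392
  t10: -0.9545
  t11: +2.9143
  t12: -0.6610
  t13: +2.0684
  t14: +4.1941
  t15: -0.2161
  t16: +11.5079
  t17: +10.9540
  t18: +9.2252
  t19: -1.5185
  t20: +4.2647
  t21: +22.1635
  t22: +9.6283
  t23: +1.8377
Σ = +115.4565 → |volume| = 115.46

Directed edges: 69 total; 7 unmatched, e.g. (5.15,-4.44,0.26)→(5.44,-6.17,-0.29) → open.


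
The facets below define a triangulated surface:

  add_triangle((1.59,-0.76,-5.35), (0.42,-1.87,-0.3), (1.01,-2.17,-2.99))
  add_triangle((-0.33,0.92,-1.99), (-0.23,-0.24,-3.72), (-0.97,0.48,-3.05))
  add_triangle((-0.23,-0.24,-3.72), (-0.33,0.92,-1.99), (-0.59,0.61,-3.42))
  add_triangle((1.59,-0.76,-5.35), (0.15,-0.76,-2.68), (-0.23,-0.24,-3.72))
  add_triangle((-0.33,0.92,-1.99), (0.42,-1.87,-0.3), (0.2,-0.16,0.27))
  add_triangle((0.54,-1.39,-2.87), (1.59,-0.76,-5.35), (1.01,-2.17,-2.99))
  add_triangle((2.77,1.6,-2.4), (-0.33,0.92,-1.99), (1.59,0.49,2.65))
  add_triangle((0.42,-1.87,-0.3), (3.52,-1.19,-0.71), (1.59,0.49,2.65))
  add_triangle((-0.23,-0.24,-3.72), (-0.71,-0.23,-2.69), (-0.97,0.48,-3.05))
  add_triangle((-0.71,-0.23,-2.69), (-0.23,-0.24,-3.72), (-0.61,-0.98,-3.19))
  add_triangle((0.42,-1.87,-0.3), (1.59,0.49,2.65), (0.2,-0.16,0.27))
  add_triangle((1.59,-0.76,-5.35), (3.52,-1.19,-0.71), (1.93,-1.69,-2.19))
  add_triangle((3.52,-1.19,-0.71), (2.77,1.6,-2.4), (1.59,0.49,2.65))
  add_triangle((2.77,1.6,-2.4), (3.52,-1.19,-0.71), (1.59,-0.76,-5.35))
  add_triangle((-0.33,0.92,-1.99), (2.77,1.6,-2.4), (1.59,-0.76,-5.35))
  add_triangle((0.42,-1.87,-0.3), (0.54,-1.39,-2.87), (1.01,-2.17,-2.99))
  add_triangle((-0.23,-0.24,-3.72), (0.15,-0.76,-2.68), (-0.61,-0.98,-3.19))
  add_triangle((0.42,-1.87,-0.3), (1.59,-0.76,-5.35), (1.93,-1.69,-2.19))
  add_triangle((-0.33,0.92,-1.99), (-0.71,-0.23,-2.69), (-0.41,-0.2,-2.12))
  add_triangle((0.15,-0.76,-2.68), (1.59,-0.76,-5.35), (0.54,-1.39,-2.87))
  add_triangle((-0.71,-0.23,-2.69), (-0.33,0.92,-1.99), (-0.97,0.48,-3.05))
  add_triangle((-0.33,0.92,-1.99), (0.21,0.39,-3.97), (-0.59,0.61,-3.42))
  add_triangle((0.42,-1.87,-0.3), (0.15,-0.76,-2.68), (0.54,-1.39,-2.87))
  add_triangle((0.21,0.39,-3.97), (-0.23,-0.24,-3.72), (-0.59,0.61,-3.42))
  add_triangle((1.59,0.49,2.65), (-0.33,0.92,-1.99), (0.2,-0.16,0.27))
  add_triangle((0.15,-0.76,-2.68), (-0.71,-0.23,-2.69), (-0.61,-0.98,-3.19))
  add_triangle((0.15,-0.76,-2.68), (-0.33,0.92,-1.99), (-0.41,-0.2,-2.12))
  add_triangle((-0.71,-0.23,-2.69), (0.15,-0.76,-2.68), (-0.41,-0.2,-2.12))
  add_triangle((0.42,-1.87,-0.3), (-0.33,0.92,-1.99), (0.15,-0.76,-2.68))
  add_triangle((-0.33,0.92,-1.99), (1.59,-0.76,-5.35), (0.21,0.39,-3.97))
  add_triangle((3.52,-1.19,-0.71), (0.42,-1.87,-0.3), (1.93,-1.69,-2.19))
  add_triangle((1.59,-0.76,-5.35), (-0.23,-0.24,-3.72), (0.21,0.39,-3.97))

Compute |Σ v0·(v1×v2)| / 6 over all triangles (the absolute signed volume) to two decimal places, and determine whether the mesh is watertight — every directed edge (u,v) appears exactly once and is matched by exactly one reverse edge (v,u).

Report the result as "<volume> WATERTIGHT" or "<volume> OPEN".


Per-triangle v0·(v1×v2)/6:
  t1: +0.3171
  t2: +0.4211
  t3: -0.1395
  t4: +0.6180
  t5: -0.0979
  t6: +0.5933
  t7: +1.6150
  t8: +2.8818
  t9: +0.2555
  t10: +0.2465
  t11: +0.0252
  t12: +2.8262
  t13: +5.5305
  t14: +7.7242
  t15: +3.8003
  t16: +0.2436
  t17: +0.3018
  t18: +1.6775
  t19: -0.0747
  t20: +0.4604
  t21: -0.1455
  t22: +0.2906
  t23: +0.1987
  t24: +0.3862
  t25: -0.1017
  t26: -0.2166
  t27: -0.2714
  t28: -0.0284
  t29: +0.0846
  t30: +0.2563
  t31: +1.6945
  t32: +0.8866
Σ = +32.2596 → |volume| = 32.26

Directed edges: 96 total, each appears once with its reverse present → watertight.

32.26 WATERTIGHT


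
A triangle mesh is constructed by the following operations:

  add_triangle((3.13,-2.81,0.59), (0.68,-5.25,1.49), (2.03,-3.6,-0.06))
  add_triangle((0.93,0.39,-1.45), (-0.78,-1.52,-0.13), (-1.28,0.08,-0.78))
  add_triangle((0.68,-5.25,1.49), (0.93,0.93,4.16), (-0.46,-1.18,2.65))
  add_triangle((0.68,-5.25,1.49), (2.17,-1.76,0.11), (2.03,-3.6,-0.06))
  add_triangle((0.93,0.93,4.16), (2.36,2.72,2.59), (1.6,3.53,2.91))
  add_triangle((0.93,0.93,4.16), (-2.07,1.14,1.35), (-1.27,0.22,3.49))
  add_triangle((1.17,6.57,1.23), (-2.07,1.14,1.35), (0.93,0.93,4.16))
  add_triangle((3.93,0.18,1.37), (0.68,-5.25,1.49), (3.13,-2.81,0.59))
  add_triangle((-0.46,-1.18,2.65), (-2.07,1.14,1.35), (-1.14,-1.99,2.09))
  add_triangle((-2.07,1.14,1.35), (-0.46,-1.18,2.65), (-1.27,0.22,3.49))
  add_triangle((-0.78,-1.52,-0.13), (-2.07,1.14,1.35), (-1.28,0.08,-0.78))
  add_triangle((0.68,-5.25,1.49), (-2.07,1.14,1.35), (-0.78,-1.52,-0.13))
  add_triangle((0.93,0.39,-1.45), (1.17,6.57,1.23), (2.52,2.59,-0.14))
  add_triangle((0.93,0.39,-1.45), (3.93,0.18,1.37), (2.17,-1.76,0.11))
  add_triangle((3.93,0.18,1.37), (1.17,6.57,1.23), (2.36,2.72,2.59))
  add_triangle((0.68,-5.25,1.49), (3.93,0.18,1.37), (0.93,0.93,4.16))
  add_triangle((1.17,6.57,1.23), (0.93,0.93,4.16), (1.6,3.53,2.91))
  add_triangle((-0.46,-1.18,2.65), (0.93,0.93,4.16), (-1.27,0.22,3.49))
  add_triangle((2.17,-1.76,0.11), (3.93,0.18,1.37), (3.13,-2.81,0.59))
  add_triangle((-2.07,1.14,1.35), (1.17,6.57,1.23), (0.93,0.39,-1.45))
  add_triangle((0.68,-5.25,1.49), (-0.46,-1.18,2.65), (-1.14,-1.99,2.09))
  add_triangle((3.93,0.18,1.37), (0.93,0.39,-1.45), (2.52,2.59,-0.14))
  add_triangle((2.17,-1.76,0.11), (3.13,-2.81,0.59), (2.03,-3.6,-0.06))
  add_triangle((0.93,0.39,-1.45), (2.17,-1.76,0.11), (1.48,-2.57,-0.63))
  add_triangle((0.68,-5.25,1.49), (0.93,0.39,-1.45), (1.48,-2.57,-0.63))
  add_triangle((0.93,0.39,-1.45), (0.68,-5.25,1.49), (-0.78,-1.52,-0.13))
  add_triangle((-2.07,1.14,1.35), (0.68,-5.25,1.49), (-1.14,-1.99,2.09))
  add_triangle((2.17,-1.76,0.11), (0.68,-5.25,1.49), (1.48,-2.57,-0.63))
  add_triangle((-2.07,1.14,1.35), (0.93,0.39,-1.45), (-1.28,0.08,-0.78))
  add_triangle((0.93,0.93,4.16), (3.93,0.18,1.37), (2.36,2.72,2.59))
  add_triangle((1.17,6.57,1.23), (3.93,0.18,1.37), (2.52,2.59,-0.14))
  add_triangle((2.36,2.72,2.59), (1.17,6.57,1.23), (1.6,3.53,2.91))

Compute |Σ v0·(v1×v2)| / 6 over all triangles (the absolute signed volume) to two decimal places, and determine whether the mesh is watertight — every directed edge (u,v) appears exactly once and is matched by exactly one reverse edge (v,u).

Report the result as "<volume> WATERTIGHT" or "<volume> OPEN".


Per-triangle v0·(v1×v2)/6:
  t1: +2.3341
  t2: +0.6419
  t3: +4.5002
  t4: -1.3052
  t5: +2.1462
  t6: +2.1127
  t7: +10.8720
  t8: +4.1572
  t9: +1.4565
  t10: +0.9275
  t11: +0.9484
  t12: +2.3748
  t13: +2.8446
  t14: +2.3079
  t15: +6.1368
  t16: +13.9969
  t17: +2.3571
  t18: +2.1107
  t19: +0.6402
  t20: +2.7197
  t21: +2.0136
  t22: +2.6440
  t23: +0.3207
  t24: +1.0334
  t25: +0.1780
  t26: +1.6264
  t27: +0.5187
  t28: +1.9190
  t29: +0.6845
  t30: +5.5350
  t31: +5.6797
  t32: +2.4061
Σ = +88.8394 → |volume| = 88.84

Directed edges: 96 total, each appears once with its reverse present → watertight.

88.84 WATERTIGHT


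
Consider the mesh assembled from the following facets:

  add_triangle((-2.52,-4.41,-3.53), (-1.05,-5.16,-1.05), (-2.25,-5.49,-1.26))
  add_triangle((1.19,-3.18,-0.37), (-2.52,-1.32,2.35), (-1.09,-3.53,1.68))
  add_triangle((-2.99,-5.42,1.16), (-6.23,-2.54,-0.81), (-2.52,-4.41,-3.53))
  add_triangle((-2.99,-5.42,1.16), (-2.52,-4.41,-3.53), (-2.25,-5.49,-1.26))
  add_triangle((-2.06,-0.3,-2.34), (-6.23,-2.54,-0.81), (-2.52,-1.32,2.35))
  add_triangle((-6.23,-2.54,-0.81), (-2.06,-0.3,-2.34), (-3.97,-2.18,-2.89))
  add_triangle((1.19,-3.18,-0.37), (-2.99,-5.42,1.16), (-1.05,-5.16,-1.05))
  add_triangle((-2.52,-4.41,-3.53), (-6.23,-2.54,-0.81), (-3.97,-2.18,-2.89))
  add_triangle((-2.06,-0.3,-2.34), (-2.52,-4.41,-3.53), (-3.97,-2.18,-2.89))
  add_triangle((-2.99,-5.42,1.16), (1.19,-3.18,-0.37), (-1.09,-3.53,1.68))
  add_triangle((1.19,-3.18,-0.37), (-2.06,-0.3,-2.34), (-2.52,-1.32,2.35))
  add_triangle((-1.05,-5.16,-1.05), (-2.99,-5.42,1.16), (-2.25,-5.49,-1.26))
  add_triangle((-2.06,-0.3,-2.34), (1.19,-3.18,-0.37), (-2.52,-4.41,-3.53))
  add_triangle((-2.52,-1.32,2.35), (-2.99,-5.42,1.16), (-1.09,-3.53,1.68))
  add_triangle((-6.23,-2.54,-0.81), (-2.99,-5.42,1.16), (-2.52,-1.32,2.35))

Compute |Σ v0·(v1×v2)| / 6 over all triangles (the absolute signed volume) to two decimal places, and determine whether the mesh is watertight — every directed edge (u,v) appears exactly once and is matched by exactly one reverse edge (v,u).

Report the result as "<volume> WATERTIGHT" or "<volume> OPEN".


Per-triangle v0·(v1×v2)/6:
  t1: +2.3655
  t2: -0.1406
  t3: +19.4083
  t4: +3.3384
  t5: +0.8715
  t6: +2.5386
  t7: +4.0249
  t8: +6.4707
  t9: +2.6153
  t10: +3.2725
  t11: -6.5645
  t12: +2.4365
  t13: +1.6215
  t14: +3.0976
  t15: +11.2094
Σ = +56.5655 → |volume| = 56.57

Directed edges: 45 total; 3 unmatched, e.g. (-2.52,-4.41,-3.53)→(-1.05,-5.16,-1.05) → open.

56.57 OPEN


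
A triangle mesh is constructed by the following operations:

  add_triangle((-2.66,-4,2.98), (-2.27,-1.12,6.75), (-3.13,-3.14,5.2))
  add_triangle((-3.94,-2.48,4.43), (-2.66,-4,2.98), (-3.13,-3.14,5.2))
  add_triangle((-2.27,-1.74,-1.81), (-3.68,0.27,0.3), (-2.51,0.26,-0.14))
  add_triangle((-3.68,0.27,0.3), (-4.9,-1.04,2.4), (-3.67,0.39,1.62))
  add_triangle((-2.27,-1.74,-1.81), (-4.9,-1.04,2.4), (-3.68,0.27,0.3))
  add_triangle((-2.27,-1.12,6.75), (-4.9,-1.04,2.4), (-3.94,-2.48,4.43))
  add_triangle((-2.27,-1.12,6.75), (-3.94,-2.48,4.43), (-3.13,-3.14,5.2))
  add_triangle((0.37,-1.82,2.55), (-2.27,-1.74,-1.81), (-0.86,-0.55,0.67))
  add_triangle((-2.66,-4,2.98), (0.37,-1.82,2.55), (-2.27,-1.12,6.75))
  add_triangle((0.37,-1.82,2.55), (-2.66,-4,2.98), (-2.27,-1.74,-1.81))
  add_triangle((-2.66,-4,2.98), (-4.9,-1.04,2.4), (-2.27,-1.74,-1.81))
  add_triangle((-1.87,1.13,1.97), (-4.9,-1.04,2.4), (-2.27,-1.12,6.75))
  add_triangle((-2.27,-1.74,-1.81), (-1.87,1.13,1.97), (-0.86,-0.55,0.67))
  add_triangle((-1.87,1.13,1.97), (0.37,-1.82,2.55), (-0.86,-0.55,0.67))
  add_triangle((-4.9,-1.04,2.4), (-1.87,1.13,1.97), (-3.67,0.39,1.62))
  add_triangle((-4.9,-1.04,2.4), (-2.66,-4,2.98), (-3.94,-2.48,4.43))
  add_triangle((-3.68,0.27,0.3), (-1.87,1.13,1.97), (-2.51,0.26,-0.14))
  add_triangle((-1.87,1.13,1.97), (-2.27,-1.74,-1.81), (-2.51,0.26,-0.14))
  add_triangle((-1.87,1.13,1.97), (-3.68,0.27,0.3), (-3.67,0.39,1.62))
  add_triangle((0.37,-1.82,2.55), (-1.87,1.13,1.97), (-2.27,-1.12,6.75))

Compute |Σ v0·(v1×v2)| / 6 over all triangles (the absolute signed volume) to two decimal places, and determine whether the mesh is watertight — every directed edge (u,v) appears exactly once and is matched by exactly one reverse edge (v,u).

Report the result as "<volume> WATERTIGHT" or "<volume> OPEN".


Per-triangle v0·(v1×v2)/6:
  t1: +1.2002
  t2: +2.5751
  t3: +0.4958
  t4: +1.2819
  t5: +4.0518
  t6: +6.2656
  t7: +3.5655
  t8: -1.1721
  t9: +7.4464
  t10: +2.3866
  t11: +9.9208
  t12: +7.5800
  t13: -1.1718
  t14: -1.0975
  t15: +1.2277
  t16: +4.7632
  t17: +0.2944
  t18: -1.0546
  t19: +0.6697
  t20: +0.1144
Σ = +49.3431 → |volume| = 49.34

Directed edges: 60 total, each appears once with its reverse present → watertight.

49.34 WATERTIGHT


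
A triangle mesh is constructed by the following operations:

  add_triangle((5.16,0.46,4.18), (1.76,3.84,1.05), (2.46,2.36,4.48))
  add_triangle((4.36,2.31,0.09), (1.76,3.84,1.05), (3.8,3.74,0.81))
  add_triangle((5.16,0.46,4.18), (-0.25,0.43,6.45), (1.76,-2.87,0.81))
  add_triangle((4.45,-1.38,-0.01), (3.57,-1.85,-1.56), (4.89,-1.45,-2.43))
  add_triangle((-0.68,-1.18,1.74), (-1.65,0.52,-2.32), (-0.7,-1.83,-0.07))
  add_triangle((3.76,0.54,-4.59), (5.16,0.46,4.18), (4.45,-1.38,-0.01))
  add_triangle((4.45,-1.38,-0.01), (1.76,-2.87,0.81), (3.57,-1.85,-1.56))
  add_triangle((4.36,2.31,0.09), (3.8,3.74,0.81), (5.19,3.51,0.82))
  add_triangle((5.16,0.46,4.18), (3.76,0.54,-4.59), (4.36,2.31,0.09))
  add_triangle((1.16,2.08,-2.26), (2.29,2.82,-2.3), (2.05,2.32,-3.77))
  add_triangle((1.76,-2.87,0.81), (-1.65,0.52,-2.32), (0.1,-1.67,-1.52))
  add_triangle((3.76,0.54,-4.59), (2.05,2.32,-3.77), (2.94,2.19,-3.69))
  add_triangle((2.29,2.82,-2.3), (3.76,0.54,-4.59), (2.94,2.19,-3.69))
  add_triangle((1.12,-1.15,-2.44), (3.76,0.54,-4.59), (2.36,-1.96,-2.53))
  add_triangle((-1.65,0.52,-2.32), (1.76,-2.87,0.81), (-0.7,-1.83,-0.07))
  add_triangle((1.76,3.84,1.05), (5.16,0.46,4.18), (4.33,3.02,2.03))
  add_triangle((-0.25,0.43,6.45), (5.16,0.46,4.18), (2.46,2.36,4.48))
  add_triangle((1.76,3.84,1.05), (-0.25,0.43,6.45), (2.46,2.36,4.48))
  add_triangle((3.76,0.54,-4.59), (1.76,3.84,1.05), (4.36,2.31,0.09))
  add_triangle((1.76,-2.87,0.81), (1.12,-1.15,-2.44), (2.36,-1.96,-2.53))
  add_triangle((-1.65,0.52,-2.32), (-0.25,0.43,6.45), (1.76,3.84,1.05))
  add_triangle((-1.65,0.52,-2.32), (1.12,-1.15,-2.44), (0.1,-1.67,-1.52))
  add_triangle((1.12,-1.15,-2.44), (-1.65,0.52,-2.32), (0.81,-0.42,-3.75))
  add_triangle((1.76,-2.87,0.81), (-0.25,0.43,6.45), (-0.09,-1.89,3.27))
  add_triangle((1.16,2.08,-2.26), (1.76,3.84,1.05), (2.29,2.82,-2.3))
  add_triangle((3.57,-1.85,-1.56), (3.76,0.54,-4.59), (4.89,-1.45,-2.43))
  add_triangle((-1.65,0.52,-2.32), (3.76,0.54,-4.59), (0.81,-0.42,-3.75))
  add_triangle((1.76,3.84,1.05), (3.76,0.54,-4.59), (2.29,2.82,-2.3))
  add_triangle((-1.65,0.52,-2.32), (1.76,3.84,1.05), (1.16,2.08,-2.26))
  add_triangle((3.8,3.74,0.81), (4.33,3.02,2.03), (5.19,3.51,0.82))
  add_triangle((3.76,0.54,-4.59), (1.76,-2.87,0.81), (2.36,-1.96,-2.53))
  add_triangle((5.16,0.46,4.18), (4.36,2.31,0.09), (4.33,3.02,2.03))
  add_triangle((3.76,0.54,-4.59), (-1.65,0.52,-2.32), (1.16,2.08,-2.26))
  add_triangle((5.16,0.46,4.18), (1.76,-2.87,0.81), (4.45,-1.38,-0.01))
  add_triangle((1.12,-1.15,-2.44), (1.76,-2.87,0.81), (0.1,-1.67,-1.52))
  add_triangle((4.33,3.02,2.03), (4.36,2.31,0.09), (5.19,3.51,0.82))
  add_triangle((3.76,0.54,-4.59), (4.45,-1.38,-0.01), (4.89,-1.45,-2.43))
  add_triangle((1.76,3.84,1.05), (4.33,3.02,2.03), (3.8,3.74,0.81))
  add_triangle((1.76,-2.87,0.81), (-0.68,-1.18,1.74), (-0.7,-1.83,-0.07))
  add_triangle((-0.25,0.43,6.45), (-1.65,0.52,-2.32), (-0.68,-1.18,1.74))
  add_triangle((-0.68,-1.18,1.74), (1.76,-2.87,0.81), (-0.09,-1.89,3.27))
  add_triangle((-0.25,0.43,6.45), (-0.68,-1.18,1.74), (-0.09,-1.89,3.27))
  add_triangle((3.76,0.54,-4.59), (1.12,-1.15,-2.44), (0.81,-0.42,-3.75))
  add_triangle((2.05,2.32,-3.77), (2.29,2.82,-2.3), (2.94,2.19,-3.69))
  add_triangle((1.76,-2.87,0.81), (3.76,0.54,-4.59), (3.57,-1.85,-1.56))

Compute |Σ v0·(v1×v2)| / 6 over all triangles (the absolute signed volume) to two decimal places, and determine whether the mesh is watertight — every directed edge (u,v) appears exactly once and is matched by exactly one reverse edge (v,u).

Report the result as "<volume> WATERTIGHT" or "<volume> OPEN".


163.48 OPEN

Per-triangle v0·(v1×v2)/6:
  t1: +8.5699
  t2: +0.2738
  t3: +17.0779
  t4: +1.4093
  t5: +1.1698
  t6: +12.3041
  t7: +3.1237
  t8: +0.4903
  t9: +12.0108
  t10: +0.5109
  t11: +0.3073
  t12: +1.2759
  t13: +0.7066
  t14: +1.8338
  t15: +1.5208
  t16: +3.8292
  t17: +11.2798
  t18: +6.6833
  t19: +8.7921
  t20: +0.9197
  t21: +8.3575
  t22: +1.4450
  t23: +0.8897
  t24: +3.9440
  t25: +1.3997
  t26: +1.4667
  t27: +2.7666
  t28: +3.8793
  t29: +3.7443
  t30: +1.3455
  t31: +3.5754
  t32: +5.3552
  t33: +4.7967
  t34: +8.4691
  t35: +1.6171
  t36: +0.6961
  t37: +2.8350
  t38: +2.0085
  t39: +1.6201
  t40: +2.8683
  t41: +0.9967
  t42: +1.4393
  t43: +1.9077
  t44: +0.8766
  t45: +1.0951
Σ = +163.4844 → |volume| = 163.48

Directed edges: 135 total; 3 unmatched, e.g. (2.05,2.32,-3.77)→(1.16,2.08,-2.26) → open.
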